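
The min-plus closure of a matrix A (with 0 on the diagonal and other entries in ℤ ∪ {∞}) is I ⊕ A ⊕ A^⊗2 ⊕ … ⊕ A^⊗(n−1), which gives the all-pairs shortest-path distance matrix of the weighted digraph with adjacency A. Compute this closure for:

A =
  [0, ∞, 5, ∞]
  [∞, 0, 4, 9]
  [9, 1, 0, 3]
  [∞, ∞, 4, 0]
Closure =
  [0, 6, 5, 8]
  [13, 0, 4, 7]
  [9, 1, 0, 3]
  [13, 5, 4, 0]

This is the Floyd-Warshall all-pairs shortest-path computation. For each intermediate vertex k = 0, 1, …, 3, update dist[i][j] ← min(dist[i][j], dist[i][k] + dist[k][j]). The final matrix gives, for each (i, j), the minimum total weight of any directed path from i to j (possibly empty when i = j).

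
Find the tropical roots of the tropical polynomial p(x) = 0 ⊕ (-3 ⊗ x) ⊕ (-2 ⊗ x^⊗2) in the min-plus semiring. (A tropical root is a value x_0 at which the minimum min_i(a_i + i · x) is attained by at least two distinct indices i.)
Roots: {-1, 3}

Each tropical root is a break point of the lower envelope of the lines y = a_i + i · x (there are 3 lines, with slopes 0, 1, ..., 2). Only the lines that attain the minimum somewhere contribute to roots; other lines are dominated. Here the surviving (envelope) indices are i = 2, i = 1, i = 0.
Intersections between consecutive envelope lines give the roots: for adjacent envelope indices i < j the intersection is x = (a_i − a_j) / (j − i). Reading off the sorted break points: {-1, 3}.
Verification: at each break x_0, at least two indices attain the minimum of min_i(a_i + i · x_0).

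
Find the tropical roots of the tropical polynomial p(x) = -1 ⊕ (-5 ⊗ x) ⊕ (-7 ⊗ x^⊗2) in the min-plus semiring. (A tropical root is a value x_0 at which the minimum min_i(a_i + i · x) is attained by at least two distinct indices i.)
Roots: {2, 4}

Each tropical root is a break point of the lower envelope of the lines y = a_i + i · x (there are 3 lines, with slopes 0, 1, ..., 2). Only the lines that attain the minimum somewhere contribute to roots; other lines are dominated. Here the surviving (envelope) indices are i = 2, i = 1, i = 0.
Intersections between consecutive envelope lines give the roots: for adjacent envelope indices i < j the intersection is x = (a_i − a_j) / (j − i). Reading off the sorted break points: {2, 4}.
Verification: at each break x_0, at least two indices attain the minimum of min_i(a_i + i · x_0).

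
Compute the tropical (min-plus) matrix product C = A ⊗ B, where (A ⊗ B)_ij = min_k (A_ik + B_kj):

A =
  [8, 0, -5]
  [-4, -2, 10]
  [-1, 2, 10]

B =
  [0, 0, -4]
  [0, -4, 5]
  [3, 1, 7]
A ⊗ B =
  [-2, -4, 2]
  [-4, -6, -8]
  [-1, -2, -5]

Apply the min-plus product entry-by-entry:
  C[0][0] = min over k of (A[0][0] + B[0][0] = 8 + 0 = 8, A[0][1] + B[1][0] = 0 + 0 = 0, A[0][2] + B[2][0] = -5 + 3 = -2) = -2 (attained at k = 2)
  C[0][1] = min over k of (A[0][0] + B[0][1] = 8 + 0 = 8, A[0][1] + B[1][1] = 0 + -4 = -4, A[0][2] + B[2][1] = -5 + 1 = -4) = -4 (attained at k = 1)
  C[0][2] = min over k of (A[0][0] + B[0][2] = 8 + -4 = 4, A[0][1] + B[1][2] = 0 + 5 = 5, A[0][2] + B[2][2] = -5 + 7 = 2) = 2 (attained at k = 2)
  C[1][0] = min over k of (A[1][0] + B[0][0] = -4 + 0 = -4, A[1][1] + B[1][0] = -2 + 0 = -2, A[1][2] + B[2][0] = 10 + 3 = 13) = -4 (attained at k = 0)
  C[1][1] = min over k of (A[1][0] + B[0][1] = -4 + 0 = -4, A[1][1] + B[1][1] = -2 + -4 = -6, A[1][2] + B[2][1] = 10 + 1 = 11) = -6 (attained at k = 1)
  C[1][2] = min over k of (A[1][0] + B[0][2] = -4 + -4 = -8, A[1][1] + B[1][2] = -2 + 5 = 3, A[1][2] + B[2][2] = 10 + 7 = 17) = -8 (attained at k = 0)
  C[2][0] = min over k of (A[2][0] + B[0][0] = -1 + 0 = -1, A[2][1] + B[1][0] = 2 + 0 = 2, A[2][2] + B[2][0] = 10 + 3 = 13) = -1 (attained at k = 0)
  C[2][1] = min over k of (A[2][0] + B[0][1] = -1 + 0 = -1, A[2][1] + B[1][1] = 2 + -4 = -2, A[2][2] + B[2][1] = 10 + 1 = 11) = -2 (attained at k = 1)
  C[2][2] = min over k of (A[2][0] + B[0][2] = -1 + -4 = -5, A[2][1] + B[1][2] = 2 + 5 = 7, A[2][2] + B[2][2] = 10 + 7 = 17) = -5 (attained at k = 0)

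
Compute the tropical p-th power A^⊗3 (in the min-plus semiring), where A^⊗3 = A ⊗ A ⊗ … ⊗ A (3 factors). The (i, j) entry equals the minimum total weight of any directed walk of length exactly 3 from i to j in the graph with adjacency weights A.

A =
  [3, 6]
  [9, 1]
A^⊗3 =
  [9, 8]
  [11, 3]

Each entry (A^⊗3)_ij equals the minimum over all length-3 walks i = v_0 → v_1 → … → v_3 = j of Σ_t A[v_t][v_{t+1}]. For example, for (i, j) = (0, 1) we minimise over 4 possible intermediate vertex sequences; the minimum is 8, attained along the walk 0 → 1 → 1 → 1.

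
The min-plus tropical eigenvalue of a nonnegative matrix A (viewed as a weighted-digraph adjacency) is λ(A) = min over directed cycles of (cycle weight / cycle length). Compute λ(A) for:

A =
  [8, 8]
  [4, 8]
λ(A) = 6

Enumerate directed cycles and compute their means (weight / length). Sample:
  cycle 0 → 0: weight = 8, length = 1, mean = 8/1 ≈ 8.000
  cycle 1 → 1: weight = 8, length = 1, mean = 8/1 ≈ 8.000
  cycle 0 → 1 → 0: weight = 12, length = 2, mean = 12/2 ≈ 6.000
  cycle 1 → 0 → 1: weight = 12, length = 2, mean = 12/2 ≈ 6.000
Minimum mean = 6.000, attained e.g. along the cycle 0 → 1 → 0 with weight 12 and length 2. So λ(A) = 12/2 = 6.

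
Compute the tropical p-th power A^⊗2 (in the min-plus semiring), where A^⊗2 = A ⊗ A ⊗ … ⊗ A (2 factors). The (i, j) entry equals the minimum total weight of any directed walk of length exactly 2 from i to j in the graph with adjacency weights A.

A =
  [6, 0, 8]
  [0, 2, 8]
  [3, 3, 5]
A^⊗2 =
  [0, 2, 8]
  [2, 0, 8]
  [3, 3, 10]

Each entry (A^⊗2)_ij equals the minimum over all length-2 walks i = v_0 → v_1 → … → v_2 = j of Σ_t A[v_t][v_{t+1}]. For example, for (i, j) = (0, 2) we minimise over 3 possible intermediate vertex sequences; the minimum is 8, attained along the walk 0 → 1 → 2.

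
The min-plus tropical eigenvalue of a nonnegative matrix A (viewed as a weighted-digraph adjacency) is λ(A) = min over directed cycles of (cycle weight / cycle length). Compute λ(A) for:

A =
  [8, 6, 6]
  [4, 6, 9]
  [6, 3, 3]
λ(A) = 3

Enumerate directed cycles and compute their means (weight / length). Sample:
  cycle 0 → 0: weight = 8, length = 1, mean = 8/1 ≈ 8.000
  cycle 1 → 1: weight = 6, length = 1, mean = 6/1 ≈ 6.000
  cycle 2 → 2: weight = 3, length = 1, mean = 3/1 ≈ 3.000
  cycle 0 → 1 → 0: weight = 10, length = 2, mean = 10/2 ≈ 5.000
  cycle 0 → 2 → 0: weight = 12, length = 2, mean = 12/2 ≈ 6.000
  cycle 1 → 0 → 1: weight = 10, length = 2, mean = 10/2 ≈ 5.000
Minimum mean = 3.000, attained e.g. along the cycle 2 → 2 with weight 3 and length 1. So λ(A) = 3/1 = 3.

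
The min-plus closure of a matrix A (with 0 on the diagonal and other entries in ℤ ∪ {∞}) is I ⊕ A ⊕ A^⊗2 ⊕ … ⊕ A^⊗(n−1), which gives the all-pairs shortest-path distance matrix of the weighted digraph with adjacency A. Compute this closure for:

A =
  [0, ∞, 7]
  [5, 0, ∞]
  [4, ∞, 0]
Closure =
  [0, ∞, 7]
  [5, 0, 12]
  [4, ∞, 0]

This is the Floyd-Warshall all-pairs shortest-path computation. For each intermediate vertex k = 0, 1, …, 2, update dist[i][j] ← min(dist[i][j], dist[i][k] + dist[k][j]). The final matrix gives, for each (i, j), the minimum total weight of any directed path from i to j (possibly empty when i = j).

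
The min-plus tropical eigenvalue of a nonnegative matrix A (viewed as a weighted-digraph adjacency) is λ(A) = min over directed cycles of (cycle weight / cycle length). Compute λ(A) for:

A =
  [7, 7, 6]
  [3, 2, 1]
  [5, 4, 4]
λ(A) = 2

Enumerate directed cycles and compute their means (weight / length). Sample:
  cycle 0 → 0: weight = 7, length = 1, mean = 7/1 ≈ 7.000
  cycle 1 → 1: weight = 2, length = 1, mean = 2/1 ≈ 2.000
  cycle 2 → 2: weight = 4, length = 1, mean = 4/1 ≈ 4.000
  cycle 0 → 1 → 0: weight = 10, length = 2, mean = 10/2 ≈ 5.000
  cycle 0 → 2 → 0: weight = 11, length = 2, mean = 11/2 ≈ 5.500
  cycle 1 → 0 → 1: weight = 10, length = 2, mean = 10/2 ≈ 5.000
Minimum mean = 2.000, attained e.g. along the cycle 1 → 1 with weight 2 and length 1. So λ(A) = 2/1 = 2.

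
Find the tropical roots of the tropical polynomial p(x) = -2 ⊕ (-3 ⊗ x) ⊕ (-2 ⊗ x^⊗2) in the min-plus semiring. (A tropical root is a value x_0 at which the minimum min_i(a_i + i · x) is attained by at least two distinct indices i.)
Roots: {-1, 1}

Each tropical root is a break point of the lower envelope of the lines y = a_i + i · x (there are 3 lines, with slopes 0, 1, ..., 2). Only the lines that attain the minimum somewhere contribute to roots; other lines are dominated. Here the surviving (envelope) indices are i = 2, i = 1, i = 0.
Intersections between consecutive envelope lines give the roots: for adjacent envelope indices i < j the intersection is x = (a_i − a_j) / (j − i). Reading off the sorted break points: {-1, 1}.
Verification: at each break x_0, at least two indices attain the minimum of min_i(a_i + i · x_0).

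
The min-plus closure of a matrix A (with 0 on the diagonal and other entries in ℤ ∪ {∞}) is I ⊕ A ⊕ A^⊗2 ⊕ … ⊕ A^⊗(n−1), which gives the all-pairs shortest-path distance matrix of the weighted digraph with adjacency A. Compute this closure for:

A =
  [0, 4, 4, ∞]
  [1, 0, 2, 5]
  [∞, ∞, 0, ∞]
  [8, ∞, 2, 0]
Closure =
  [0, 4, 4, 9]
  [1, 0, 2, 5]
  [∞, ∞, 0, ∞]
  [8, 12, 2, 0]

This is the Floyd-Warshall all-pairs shortest-path computation. For each intermediate vertex k = 0, 1, …, 3, update dist[i][j] ← min(dist[i][j], dist[i][k] + dist[k][j]). The final matrix gives, for each (i, j), the minimum total weight of any directed path from i to j (possibly empty when i = j).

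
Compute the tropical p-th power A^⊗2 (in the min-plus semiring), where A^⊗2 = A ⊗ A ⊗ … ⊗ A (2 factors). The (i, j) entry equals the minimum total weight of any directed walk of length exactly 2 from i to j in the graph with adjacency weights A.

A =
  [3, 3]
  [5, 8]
A^⊗2 =
  [6, 6]
  [8, 8]

Each entry (A^⊗2)_ij equals the minimum over all length-2 walks i = v_0 → v_1 → … → v_2 = j of Σ_t A[v_t][v_{t+1}]. For example, for (i, j) = (0, 1) we minimise over 2 possible intermediate vertex sequences; the minimum is 6, attained along the walk 0 → 0 → 1.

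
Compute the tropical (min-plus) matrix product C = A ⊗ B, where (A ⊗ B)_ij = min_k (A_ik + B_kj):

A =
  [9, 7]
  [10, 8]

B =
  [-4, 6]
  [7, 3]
A ⊗ B =
  [5, 10]
  [6, 11]

Apply the min-plus product entry-by-entry:
  C[0][0] = min over k of (A[0][0] + B[0][0] = 9 + -4 = 5, A[0][1] + B[1][0] = 7 + 7 = 14) = 5 (attained at k = 0)
  C[0][1] = min over k of (A[0][0] + B[0][1] = 9 + 6 = 15, A[0][1] + B[1][1] = 7 + 3 = 10) = 10 (attained at k = 1)
  C[1][0] = min over k of (A[1][0] + B[0][0] = 10 + -4 = 6, A[1][1] + B[1][0] = 8 + 7 = 15) = 6 (attained at k = 0)
  C[1][1] = min over k of (A[1][0] + B[0][1] = 10 + 6 = 16, A[1][1] + B[1][1] = 8 + 3 = 11) = 11 (attained at k = 1)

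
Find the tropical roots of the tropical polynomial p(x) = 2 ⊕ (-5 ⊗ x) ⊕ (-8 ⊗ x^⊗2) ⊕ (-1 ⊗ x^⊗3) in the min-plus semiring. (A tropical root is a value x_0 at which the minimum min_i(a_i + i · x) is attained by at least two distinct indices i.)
Roots: {-7, 3, 7}

Each tropical root is a break point of the lower envelope of the lines y = a_i + i · x (there are 4 lines, with slopes 0, 1, ..., 3). Only the lines that attain the minimum somewhere contribute to roots; other lines are dominated. Here the surviving (envelope) indices are i = 3, i = 2, i = 1, i = 0.
Intersections between consecutive envelope lines give the roots: for adjacent envelope indices i < j the intersection is x = (a_i − a_j) / (j − i). Reading off the sorted break points: {-7, 3, 7}.
Verification: at each break x_0, at least two indices attain the minimum of min_i(a_i + i · x_0).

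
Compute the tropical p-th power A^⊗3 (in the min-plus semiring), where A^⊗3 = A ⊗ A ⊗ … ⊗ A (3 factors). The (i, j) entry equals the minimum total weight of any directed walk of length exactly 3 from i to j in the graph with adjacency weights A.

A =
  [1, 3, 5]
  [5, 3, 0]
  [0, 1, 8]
A^⊗3 =
  [3, 4, 4]
  [1, 3, 1]
  [1, 2, 3]

Each entry (A^⊗3)_ij equals the minimum over all length-3 walks i = v_0 → v_1 → … → v_3 = j of Σ_t A[v_t][v_{t+1}]. For example, for (i, j) = (0, 2) we minimise over 9 possible intermediate vertex sequences; the minimum is 4, attained along the walk 0 → 0 → 1 → 2.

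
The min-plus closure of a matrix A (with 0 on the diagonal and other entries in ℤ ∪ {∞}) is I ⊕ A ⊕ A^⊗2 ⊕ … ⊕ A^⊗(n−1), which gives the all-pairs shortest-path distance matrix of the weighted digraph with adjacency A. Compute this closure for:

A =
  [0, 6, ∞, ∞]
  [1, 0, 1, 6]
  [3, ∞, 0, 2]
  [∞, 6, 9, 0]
Closure =
  [0, 6, 7, 9]
  [1, 0, 1, 3]
  [3, 8, 0, 2]
  [7, 6, 7, 0]

This is the Floyd-Warshall all-pairs shortest-path computation. For each intermediate vertex k = 0, 1, …, 3, update dist[i][j] ← min(dist[i][j], dist[i][k] + dist[k][j]). The final matrix gives, for each (i, j), the minimum total weight of any directed path from i to j (possibly empty when i = j).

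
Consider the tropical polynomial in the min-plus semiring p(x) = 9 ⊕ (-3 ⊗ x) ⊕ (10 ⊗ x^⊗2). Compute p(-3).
p(-3) = -6

A tropical monomial a ⊗ x^⊗i evaluates to a + i · x. Evaluating each term at x = -3:
  Term 0 contributes 9 + 0 · -3 = 9
  Term 1 contributes -3 + 1 · -3 = -6
  Term 2 contributes 10 + 2 · -3 = 4
p(-3) = ⊕ of these = min[9, -6, 4] = -6.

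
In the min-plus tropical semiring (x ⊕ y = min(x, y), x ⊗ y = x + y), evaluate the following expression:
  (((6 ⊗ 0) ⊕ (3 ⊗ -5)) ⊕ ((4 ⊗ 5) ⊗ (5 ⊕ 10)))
(((6 ⊗ 0) ⊕ (3 ⊗ -5)) ⊕ ((4 ⊗ 5) ⊗ (5 ⊕ 10))) = -2

Expand innermost to outermost. Recall ⊕ takes the minimum of its arguments and ⊗ takes their sum. Working out the expression (((6 ⊗ 0) ⊕ (3 ⊗ -5)) ⊕ ((4 ⊗ 5) ⊗ (5 ⊕ 10))) gives -2.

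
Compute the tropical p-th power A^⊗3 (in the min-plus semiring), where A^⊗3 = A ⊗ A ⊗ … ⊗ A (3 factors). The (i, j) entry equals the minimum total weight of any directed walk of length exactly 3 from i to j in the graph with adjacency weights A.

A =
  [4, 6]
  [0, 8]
A^⊗3 =
  [10, 12]
  [6, 10]

Each entry (A^⊗3)_ij equals the minimum over all length-3 walks i = v_0 → v_1 → … → v_3 = j of Σ_t A[v_t][v_{t+1}]. For example, for (i, j) = (0, 1) we minimise over 4 possible intermediate vertex sequences; the minimum is 12, attained along the walk 0 → 1 → 0 → 1.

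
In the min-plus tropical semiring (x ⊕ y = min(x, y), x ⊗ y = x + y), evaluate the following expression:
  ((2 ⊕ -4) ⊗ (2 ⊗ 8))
((2 ⊕ -4) ⊗ (2 ⊗ 8)) = 6

Expand innermost to outermost. Recall ⊕ takes the minimum of its arguments and ⊗ takes their sum. Working out the expression ((2 ⊕ -4) ⊗ (2 ⊗ 8)) gives 6.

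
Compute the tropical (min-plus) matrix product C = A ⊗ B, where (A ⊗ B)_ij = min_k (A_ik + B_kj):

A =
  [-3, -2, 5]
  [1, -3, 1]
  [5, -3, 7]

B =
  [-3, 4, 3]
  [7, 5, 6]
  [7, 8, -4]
A ⊗ B =
  [-6, 1, 0]
  [-2, 2, -3]
  [2, 2, 3]

Apply the min-plus product entry-by-entry:
  C[0][0] = min over k of (A[0][0] + B[0][0] = -3 + -3 = -6, A[0][1] + B[1][0] = -2 + 7 = 5, A[0][2] + B[2][0] = 5 + 7 = 12) = -6 (attained at k = 0)
  C[0][1] = min over k of (A[0][0] + B[0][1] = -3 + 4 = 1, A[0][1] + B[1][1] = -2 + 5 = 3, A[0][2] + B[2][1] = 5 + 8 = 13) = 1 (attained at k = 0)
  C[0][2] = min over k of (A[0][0] + B[0][2] = -3 + 3 = 0, A[0][1] + B[1][2] = -2 + 6 = 4, A[0][2] + B[2][2] = 5 + -4 = 1) = 0 (attained at k = 0)
  C[1][0] = min over k of (A[1][0] + B[0][0] = 1 + -3 = -2, A[1][1] + B[1][0] = -3 + 7 = 4, A[1][2] + B[2][0] = 1 + 7 = 8) = -2 (attained at k = 0)
  C[1][1] = min over k of (A[1][0] + B[0][1] = 1 + 4 = 5, A[1][1] + B[1][1] = -3 + 5 = 2, A[1][2] + B[2][1] = 1 + 8 = 9) = 2 (attained at k = 1)
  C[1][2] = min over k of (A[1][0] + B[0][2] = 1 + 3 = 4, A[1][1] + B[1][2] = -3 + 6 = 3, A[1][2] + B[2][2] = 1 + -4 = -3) = -3 (attained at k = 2)
  C[2][0] = min over k of (A[2][0] + B[0][0] = 5 + -3 = 2, A[2][1] + B[1][0] = -3 + 7 = 4, A[2][2] + B[2][0] = 7 + 7 = 14) = 2 (attained at k = 0)
  C[2][1] = min over k of (A[2][0] + B[0][1] = 5 + 4 = 9, A[2][1] + B[1][1] = -3 + 5 = 2, A[2][2] + B[2][1] = 7 + 8 = 15) = 2 (attained at k = 1)
  C[2][2] = min over k of (A[2][0] + B[0][2] = 5 + 3 = 8, A[2][1] + B[1][2] = -3 + 6 = 3, A[2][2] + B[2][2] = 7 + -4 = 3) = 3 (attained at k = 1)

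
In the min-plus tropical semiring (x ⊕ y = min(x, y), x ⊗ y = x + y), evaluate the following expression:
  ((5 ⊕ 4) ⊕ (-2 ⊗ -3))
((5 ⊕ 4) ⊕ (-2 ⊗ -3)) = -5

Expand innermost to outermost. Recall ⊕ takes the minimum of its arguments and ⊗ takes their sum. Working out the expression ((5 ⊕ 4) ⊕ (-2 ⊗ -3)) gives -5.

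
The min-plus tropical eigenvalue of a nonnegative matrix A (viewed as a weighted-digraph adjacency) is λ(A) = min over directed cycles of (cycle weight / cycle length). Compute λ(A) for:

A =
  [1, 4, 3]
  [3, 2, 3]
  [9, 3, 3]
λ(A) = 1

Enumerate directed cycles and compute their means (weight / length). Sample:
  cycle 0 → 0: weight = 1, length = 1, mean = 1/1 ≈ 1.000
  cycle 1 → 1: weight = 2, length = 1, mean = 2/1 ≈ 2.000
  cycle 2 → 2: weight = 3, length = 1, mean = 3/1 ≈ 3.000
  cycle 0 → 1 → 0: weight = 7, length = 2, mean = 7/2 ≈ 3.500
  cycle 0 → 2 → 0: weight = 12, length = 2, mean = 12/2 ≈ 6.000
  cycle 1 → 0 → 1: weight = 7, length = 2, mean = 7/2 ≈ 3.500
Minimum mean = 1.000, attained e.g. along the cycle 0 → 0 with weight 1 and length 1. So λ(A) = 1/1 = 1.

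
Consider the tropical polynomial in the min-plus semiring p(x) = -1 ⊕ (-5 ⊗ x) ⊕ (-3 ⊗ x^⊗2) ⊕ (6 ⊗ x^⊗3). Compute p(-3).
p(-3) = -9

A tropical monomial a ⊗ x^⊗i evaluates to a + i · x. Evaluating each term at x = -3:
  Term 0 contributes -1 + 0 · -3 = -1
  Term 1 contributes -5 + 1 · -3 = -8
  Term 2 contributes -3 + 2 · -3 = -9
  Term 3 contributes 6 + 3 · -3 = -3
p(-3) = ⊕ of these = min[-1, -8, -9, -3] = -9.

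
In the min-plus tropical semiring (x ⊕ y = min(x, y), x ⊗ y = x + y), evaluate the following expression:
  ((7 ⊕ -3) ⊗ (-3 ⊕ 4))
((7 ⊕ -3) ⊗ (-3 ⊕ 4)) = -6

Expand innermost to outermost. Recall ⊕ takes the minimum of its arguments and ⊗ takes their sum. Working out the expression ((7 ⊕ -3) ⊗ (-3 ⊕ 4)) gives -6.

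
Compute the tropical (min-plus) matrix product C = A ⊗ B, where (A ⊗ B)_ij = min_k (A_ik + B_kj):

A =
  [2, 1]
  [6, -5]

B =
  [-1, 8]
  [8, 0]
A ⊗ B =
  [1, 1]
  [3, -5]

Apply the min-plus product entry-by-entry:
  C[0][0] = min over k of (A[0][0] + B[0][0] = 2 + -1 = 1, A[0][1] + B[1][0] = 1 + 8 = 9) = 1 (attained at k = 0)
  C[0][1] = min over k of (A[0][0] + B[0][1] = 2 + 8 = 10, A[0][1] + B[1][1] = 1 + 0 = 1) = 1 (attained at k = 1)
  C[1][0] = min over k of (A[1][0] + B[0][0] = 6 + -1 = 5, A[1][1] + B[1][0] = -5 + 8 = 3) = 3 (attained at k = 1)
  C[1][1] = min over k of (A[1][0] + B[0][1] = 6 + 8 = 14, A[1][1] + B[1][1] = -5 + 0 = -5) = -5 (attained at k = 1)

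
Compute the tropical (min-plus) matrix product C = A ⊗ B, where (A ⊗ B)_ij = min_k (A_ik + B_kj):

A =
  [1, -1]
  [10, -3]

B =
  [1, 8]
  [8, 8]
A ⊗ B =
  [2, 7]
  [5, 5]

Apply the min-plus product entry-by-entry:
  C[0][0] = min over k of (A[0][0] + B[0][0] = 1 + 1 = 2, A[0][1] + B[1][0] = -1 + 8 = 7) = 2 (attained at k = 0)
  C[0][1] = min over k of (A[0][0] + B[0][1] = 1 + 8 = 9, A[0][1] + B[1][1] = -1 + 8 = 7) = 7 (attained at k = 1)
  C[1][0] = min over k of (A[1][0] + B[0][0] = 10 + 1 = 11, A[1][1] + B[1][0] = -3 + 8 = 5) = 5 (attained at k = 1)
  C[1][1] = min over k of (A[1][0] + B[0][1] = 10 + 8 = 18, A[1][1] + B[1][1] = -3 + 8 = 5) = 5 (attained at k = 1)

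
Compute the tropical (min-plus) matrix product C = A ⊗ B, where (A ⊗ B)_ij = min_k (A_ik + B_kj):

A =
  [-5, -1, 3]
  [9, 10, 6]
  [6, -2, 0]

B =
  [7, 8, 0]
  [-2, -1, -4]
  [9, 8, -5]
A ⊗ B =
  [-3, -2, -5]
  [8, 9, 1]
  [-4, -3, -6]

Apply the min-plus product entry-by-entry:
  C[0][0] = min over k of (A[0][0] + B[0][0] = -5 + 7 = 2, A[0][1] + B[1][0] = -1 + -2 = -3, A[0][2] + B[2][0] = 3 + 9 = 12) = -3 (attained at k = 1)
  C[0][1] = min over k of (A[0][0] + B[0][1] = -5 + 8 = 3, A[0][1] + B[1][1] = -1 + -1 = -2, A[0][2] + B[2][1] = 3 + 8 = 11) = -2 (attained at k = 1)
  C[0][2] = min over k of (A[0][0] + B[0][2] = -5 + 0 = -5, A[0][1] + B[1][2] = -1 + -4 = -5, A[0][2] + B[2][2] = 3 + -5 = -2) = -5 (attained at k = 0)
  C[1][0] = min over k of (A[1][0] + B[0][0] = 9 + 7 = 16, A[1][1] + B[1][0] = 10 + -2 = 8, A[1][2] + B[2][0] = 6 + 9 = 15) = 8 (attained at k = 1)
  C[1][1] = min over k of (A[1][0] + B[0][1] = 9 + 8 = 17, A[1][1] + B[1][1] = 10 + -1 = 9, A[1][2] + B[2][1] = 6 + 8 = 14) = 9 (attained at k = 1)
  C[1][2] = min over k of (A[1][0] + B[0][2] = 9 + 0 = 9, A[1][1] + B[1][2] = 10 + -4 = 6, A[1][2] + B[2][2] = 6 + -5 = 1) = 1 (attained at k = 2)
  C[2][0] = min over k of (A[2][0] + B[0][0] = 6 + 7 = 13, A[2][1] + B[1][0] = -2 + -2 = -4, A[2][2] + B[2][0] = 0 + 9 = 9) = -4 (attained at k = 1)
  C[2][1] = min over k of (A[2][0] + B[0][1] = 6 + 8 = 14, A[2][1] + B[1][1] = -2 + -1 = -3, A[2][2] + B[2][1] = 0 + 8 = 8) = -3 (attained at k = 1)
  C[2][2] = min over k of (A[2][0] + B[0][2] = 6 + 0 = 6, A[2][1] + B[1][2] = -2 + -4 = -6, A[2][2] + B[2][2] = 0 + -5 = -5) = -6 (attained at k = 1)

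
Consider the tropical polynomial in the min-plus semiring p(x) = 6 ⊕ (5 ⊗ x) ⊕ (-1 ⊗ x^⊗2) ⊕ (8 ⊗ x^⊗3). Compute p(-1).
p(-1) = -3

A tropical monomial a ⊗ x^⊗i evaluates to a + i · x. Evaluating each term at x = -1:
  Term 0 contributes 6 + 0 · -1 = 6
  Term 1 contributes 5 + 1 · -1 = 4
  Term 2 contributes -1 + 2 · -1 = -3
  Term 3 contributes 8 + 3 · -1 = 5
p(-1) = ⊕ of these = min[6, 4, -3, 5] = -3.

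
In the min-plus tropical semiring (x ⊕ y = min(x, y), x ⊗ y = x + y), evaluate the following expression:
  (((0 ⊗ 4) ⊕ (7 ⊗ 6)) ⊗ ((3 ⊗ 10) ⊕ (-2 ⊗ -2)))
(((0 ⊗ 4) ⊕ (7 ⊗ 6)) ⊗ ((3 ⊗ 10) ⊕ (-2 ⊗ -2))) = 0

Expand innermost to outermost. Recall ⊕ takes the minimum of its arguments and ⊗ takes their sum. Working out the expression (((0 ⊗ 4) ⊕ (7 ⊗ 6)) ⊗ ((3 ⊗ 10) ⊕ (-2 ⊗ -2))) gives 0.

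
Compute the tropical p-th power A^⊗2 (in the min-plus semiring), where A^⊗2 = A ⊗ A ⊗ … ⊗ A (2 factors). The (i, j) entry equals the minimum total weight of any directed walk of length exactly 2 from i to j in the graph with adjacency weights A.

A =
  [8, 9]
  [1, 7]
A^⊗2 =
  [10, 16]
  [8, 10]

Each entry (A^⊗2)_ij equals the minimum over all length-2 walks i = v_0 → v_1 → … → v_2 = j of Σ_t A[v_t][v_{t+1}]. For example, for (i, j) = (0, 1) we minimise over 2 possible intermediate vertex sequences; the minimum is 16, attained along the walk 0 → 1 → 1.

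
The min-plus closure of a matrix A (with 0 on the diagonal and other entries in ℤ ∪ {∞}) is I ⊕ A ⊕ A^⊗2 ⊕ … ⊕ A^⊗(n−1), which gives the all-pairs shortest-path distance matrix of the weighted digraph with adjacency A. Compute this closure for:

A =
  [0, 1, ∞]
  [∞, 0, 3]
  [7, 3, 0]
Closure =
  [0, 1, 4]
  [10, 0, 3]
  [7, 3, 0]

This is the Floyd-Warshall all-pairs shortest-path computation. For each intermediate vertex k = 0, 1, …, 2, update dist[i][j] ← min(dist[i][j], dist[i][k] + dist[k][j]). The final matrix gives, for each (i, j), the minimum total weight of any directed path from i to j (possibly empty when i = j).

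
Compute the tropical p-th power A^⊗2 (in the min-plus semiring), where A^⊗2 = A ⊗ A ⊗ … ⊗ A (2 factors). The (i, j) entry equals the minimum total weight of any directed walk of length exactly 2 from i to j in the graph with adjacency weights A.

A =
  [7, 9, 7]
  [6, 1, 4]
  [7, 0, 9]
A^⊗2 =
  [14, 7, 13]
  [7, 2, 5]
  [6, 1, 4]

Each entry (A^⊗2)_ij equals the minimum over all length-2 walks i = v_0 → v_1 → … → v_2 = j of Σ_t A[v_t][v_{t+1}]. For example, for (i, j) = (0, 2) we minimise over 3 possible intermediate vertex sequences; the minimum is 13, attained along the walk 0 → 1 → 2.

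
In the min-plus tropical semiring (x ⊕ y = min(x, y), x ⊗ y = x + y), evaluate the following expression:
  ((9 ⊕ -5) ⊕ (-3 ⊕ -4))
((9 ⊕ -5) ⊕ (-3 ⊕ -4)) = -5

Expand innermost to outermost. Recall ⊕ takes the minimum of its arguments and ⊗ takes their sum. Working out the expression ((9 ⊕ -5) ⊕ (-3 ⊕ -4)) gives -5.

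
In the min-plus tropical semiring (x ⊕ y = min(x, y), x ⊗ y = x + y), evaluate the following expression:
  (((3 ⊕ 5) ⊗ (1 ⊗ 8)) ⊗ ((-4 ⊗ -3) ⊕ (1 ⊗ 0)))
(((3 ⊕ 5) ⊗ (1 ⊗ 8)) ⊗ ((-4 ⊗ -3) ⊕ (1 ⊗ 0))) = 5

Expand innermost to outermost. Recall ⊕ takes the minimum of its arguments and ⊗ takes their sum. Working out the expression (((3 ⊕ 5) ⊗ (1 ⊗ 8)) ⊗ ((-4 ⊗ -3) ⊕ (1 ⊗ 0))) gives 5.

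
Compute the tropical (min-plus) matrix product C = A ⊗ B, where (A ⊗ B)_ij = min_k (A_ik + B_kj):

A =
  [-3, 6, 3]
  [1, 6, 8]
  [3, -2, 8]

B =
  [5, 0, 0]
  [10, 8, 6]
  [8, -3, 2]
A ⊗ B =
  [2, -3, -3]
  [6, 1, 1]
  [8, 3, 3]

Apply the min-plus product entry-by-entry:
  C[0][0] = min over k of (A[0][0] + B[0][0] = -3 + 5 = 2, A[0][1] + B[1][0] = 6 + 10 = 16, A[0][2] + B[2][0] = 3 + 8 = 11) = 2 (attained at k = 0)
  C[0][1] = min over k of (A[0][0] + B[0][1] = -3 + 0 = -3, A[0][1] + B[1][1] = 6 + 8 = 14, A[0][2] + B[2][1] = 3 + -3 = 0) = -3 (attained at k = 0)
  C[0][2] = min over k of (A[0][0] + B[0][2] = -3 + 0 = -3, A[0][1] + B[1][2] = 6 + 6 = 12, A[0][2] + B[2][2] = 3 + 2 = 5) = -3 (attained at k = 0)
  C[1][0] = min over k of (A[1][0] + B[0][0] = 1 + 5 = 6, A[1][1] + B[1][0] = 6 + 10 = 16, A[1][2] + B[2][0] = 8 + 8 = 16) = 6 (attained at k = 0)
  C[1][1] = min over k of (A[1][0] + B[0][1] = 1 + 0 = 1, A[1][1] + B[1][1] = 6 + 8 = 14, A[1][2] + B[2][1] = 8 + -3 = 5) = 1 (attained at k = 0)
  C[1][2] = min over k of (A[1][0] + B[0][2] = 1 + 0 = 1, A[1][1] + B[1][2] = 6 + 6 = 12, A[1][2] + B[2][2] = 8 + 2 = 10) = 1 (attained at k = 0)
  C[2][0] = min over k of (A[2][0] + B[0][0] = 3 + 5 = 8, A[2][1] + B[1][0] = -2 + 10 = 8, A[2][2] + B[2][0] = 8 + 8 = 16) = 8 (attained at k = 0)
  C[2][1] = min over k of (A[2][0] + B[0][1] = 3 + 0 = 3, A[2][1] + B[1][1] = -2 + 8 = 6, A[2][2] + B[2][1] = 8 + -3 = 5) = 3 (attained at k = 0)
  C[2][2] = min over k of (A[2][0] + B[0][2] = 3 + 0 = 3, A[2][1] + B[1][2] = -2 + 6 = 4, A[2][2] + B[2][2] = 8 + 2 = 10) = 3 (attained at k = 0)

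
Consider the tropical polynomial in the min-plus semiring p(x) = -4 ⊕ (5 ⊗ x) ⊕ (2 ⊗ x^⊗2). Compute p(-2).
p(-2) = -4

A tropical monomial a ⊗ x^⊗i evaluates to a + i · x. Evaluating each term at x = -2:
  Term 0 contributes -4 + 0 · -2 = -4
  Term 1 contributes 5 + 1 · -2 = 3
  Term 2 contributes 2 + 2 · -2 = -2
p(-2) = ⊕ of these = min[-4, 3, -2] = -4.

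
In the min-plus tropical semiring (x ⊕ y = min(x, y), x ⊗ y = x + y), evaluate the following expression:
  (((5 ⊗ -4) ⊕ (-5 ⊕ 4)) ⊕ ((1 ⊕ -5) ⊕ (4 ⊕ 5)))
(((5 ⊗ -4) ⊕ (-5 ⊕ 4)) ⊕ ((1 ⊕ -5) ⊕ (4 ⊕ 5))) = -5

Expand innermost to outermost. Recall ⊕ takes the minimum of its arguments and ⊗ takes their sum. Working out the expression (((5 ⊗ -4) ⊕ (-5 ⊕ 4)) ⊕ ((1 ⊕ -5) ⊕ (4 ⊕ 5))) gives -5.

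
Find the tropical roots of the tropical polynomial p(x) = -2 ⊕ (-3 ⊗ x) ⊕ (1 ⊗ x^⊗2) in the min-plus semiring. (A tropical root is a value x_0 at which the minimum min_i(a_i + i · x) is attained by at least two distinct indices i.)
Roots: {-4, 1}

Each tropical root is a break point of the lower envelope of the lines y = a_i + i · x (there are 3 lines, with slopes 0, 1, ..., 2). Only the lines that attain the minimum somewhere contribute to roots; other lines are dominated. Here the surviving (envelope) indices are i = 2, i = 1, i = 0.
Intersections between consecutive envelope lines give the roots: for adjacent envelope indices i < j the intersection is x = (a_i − a_j) / (j − i). Reading off the sorted break points: {-4, 1}.
Verification: at each break x_0, at least two indices attain the minimum of min_i(a_i + i · x_0).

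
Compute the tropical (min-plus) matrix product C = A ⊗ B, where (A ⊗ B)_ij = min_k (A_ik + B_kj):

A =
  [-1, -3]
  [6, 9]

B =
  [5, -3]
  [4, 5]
A ⊗ B =
  [1, -4]
  [11, 3]

Apply the min-plus product entry-by-entry:
  C[0][0] = min over k of (A[0][0] + B[0][0] = -1 + 5 = 4, A[0][1] + B[1][0] = -3 + 4 = 1) = 1 (attained at k = 1)
  C[0][1] = min over k of (A[0][0] + B[0][1] = -1 + -3 = -4, A[0][1] + B[1][1] = -3 + 5 = 2) = -4 (attained at k = 0)
  C[1][0] = min over k of (A[1][0] + B[0][0] = 6 + 5 = 11, A[1][1] + B[1][0] = 9 + 4 = 13) = 11 (attained at k = 0)
  C[1][1] = min over k of (A[1][0] + B[0][1] = 6 + -3 = 3, A[1][1] + B[1][1] = 9 + 5 = 14) = 3 (attained at k = 0)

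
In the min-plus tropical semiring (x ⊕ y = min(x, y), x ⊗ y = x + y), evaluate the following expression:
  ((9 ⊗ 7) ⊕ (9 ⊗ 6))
((9 ⊗ 7) ⊕ (9 ⊗ 6)) = 15

Expand innermost to outermost. Recall ⊕ takes the minimum of its arguments and ⊗ takes their sum. Working out the expression ((9 ⊗ 7) ⊕ (9 ⊗ 6)) gives 15.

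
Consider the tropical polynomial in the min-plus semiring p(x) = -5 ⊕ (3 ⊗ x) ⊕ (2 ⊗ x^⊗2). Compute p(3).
p(3) = -5

A tropical monomial a ⊗ x^⊗i evaluates to a + i · x. Evaluating each term at x = 3:
  Term 0 contributes -5 + 0 · 3 = -5
  Term 1 contributes 3 + 1 · 3 = 6
  Term 2 contributes 2 + 2 · 3 = 8
p(3) = ⊕ of these = min[-5, 6, 8] = -5.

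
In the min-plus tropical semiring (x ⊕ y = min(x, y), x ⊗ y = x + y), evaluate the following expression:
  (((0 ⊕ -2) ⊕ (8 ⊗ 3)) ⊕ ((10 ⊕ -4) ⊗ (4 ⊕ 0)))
(((0 ⊕ -2) ⊕ (8 ⊗ 3)) ⊕ ((10 ⊕ -4) ⊗ (4 ⊕ 0))) = -4

Expand innermost to outermost. Recall ⊕ takes the minimum of its arguments and ⊗ takes their sum. Working out the expression (((0 ⊕ -2) ⊕ (8 ⊗ 3)) ⊕ ((10 ⊕ -4) ⊗ (4 ⊕ 0))) gives -4.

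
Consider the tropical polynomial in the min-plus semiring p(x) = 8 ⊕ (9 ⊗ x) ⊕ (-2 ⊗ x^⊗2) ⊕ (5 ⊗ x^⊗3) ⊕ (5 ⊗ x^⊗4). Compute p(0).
p(0) = -2

A tropical monomial a ⊗ x^⊗i evaluates to a + i · x. Evaluating each term at x = 0:
  Term 0 contributes 8 + 0 · 0 = 8
  Term 1 contributes 9 + 1 · 0 = 9
  Term 2 contributes -2 + 2 · 0 = -2
  Term 3 contributes 5 + 3 · 0 = 5
  Term 4 contributes 5 + 4 · 0 = 5
p(0) = ⊕ of these = min[8, 9, -2, 5, 5] = -2.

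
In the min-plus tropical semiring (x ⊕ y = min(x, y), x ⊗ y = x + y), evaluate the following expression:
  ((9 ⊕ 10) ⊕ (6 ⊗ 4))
((9 ⊕ 10) ⊕ (6 ⊗ 4)) = 9

Expand innermost to outermost. Recall ⊕ takes the minimum of its arguments and ⊗ takes their sum. Working out the expression ((9 ⊕ 10) ⊕ (6 ⊗ 4)) gives 9.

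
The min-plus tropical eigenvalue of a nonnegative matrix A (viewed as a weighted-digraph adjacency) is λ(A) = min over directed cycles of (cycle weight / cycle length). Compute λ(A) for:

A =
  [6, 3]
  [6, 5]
λ(A) = 9/2

Enumerate directed cycles and compute their means (weight / length). Sample:
  cycle 0 → 0: weight = 6, length = 1, mean = 6/1 ≈ 6.000
  cycle 1 → 1: weight = 5, length = 1, mean = 5/1 ≈ 5.000
  cycle 0 → 1 → 0: weight = 9, length = 2, mean = 9/2 ≈ 4.500
  cycle 1 → 0 → 1: weight = 9, length = 2, mean = 9/2 ≈ 4.500
Minimum mean = 4.500, attained e.g. along the cycle 0 → 1 → 0 with weight 9 and length 2. So λ(A) = 9/2 = 9/2.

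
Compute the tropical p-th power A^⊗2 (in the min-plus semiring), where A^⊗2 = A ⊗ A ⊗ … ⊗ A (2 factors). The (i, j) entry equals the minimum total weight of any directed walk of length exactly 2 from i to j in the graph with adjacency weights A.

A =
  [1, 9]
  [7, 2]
A^⊗2 =
  [2, 10]
  [8, 4]

Each entry (A^⊗2)_ij equals the minimum over all length-2 walks i = v_0 → v_1 → … → v_2 = j of Σ_t A[v_t][v_{t+1}]. For example, for (i, j) = (0, 1) we minimise over 2 possible intermediate vertex sequences; the minimum is 10, attained along the walk 0 → 0 → 1.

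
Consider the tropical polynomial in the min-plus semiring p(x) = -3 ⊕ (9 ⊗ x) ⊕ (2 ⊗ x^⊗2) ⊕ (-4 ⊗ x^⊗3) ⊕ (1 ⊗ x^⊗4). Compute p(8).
p(8) = -3

A tropical monomial a ⊗ x^⊗i evaluates to a + i · x. Evaluating each term at x = 8:
  Term 0 contributes -3 + 0 · 8 = -3
  Term 1 contributes 9 + 1 · 8 = 17
  Term 2 contributes 2 + 2 · 8 = 18
  Term 3 contributes -4 + 3 · 8 = 20
  Term 4 contributes 1 + 4 · 8 = 33
p(8) = ⊕ of these = min[-3, 17, 18, 20, 33] = -3.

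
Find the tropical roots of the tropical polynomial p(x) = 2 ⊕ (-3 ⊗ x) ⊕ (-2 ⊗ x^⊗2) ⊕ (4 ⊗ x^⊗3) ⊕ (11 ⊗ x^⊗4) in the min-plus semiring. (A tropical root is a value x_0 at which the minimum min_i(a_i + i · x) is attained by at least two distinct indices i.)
Roots: {-7, -6, -1, 5}

Each tropical root is a break point of the lower envelope of the lines y = a_i + i · x (there are 5 lines, with slopes 0, 1, ..., 4). Only the lines that attain the minimum somewhere contribute to roots; other lines are dominated. Here the surviving (envelope) indices are i = 4, i = 3, i = 2, i = 1, i = 0.
Intersections between consecutive envelope lines give the roots: for adjacent envelope indices i < j the intersection is x = (a_i − a_j) / (j − i). Reading off the sorted break points: {-7, -6, -1, 5}.
Verification: at each break x_0, at least two indices attain the minimum of min_i(a_i + i · x_0).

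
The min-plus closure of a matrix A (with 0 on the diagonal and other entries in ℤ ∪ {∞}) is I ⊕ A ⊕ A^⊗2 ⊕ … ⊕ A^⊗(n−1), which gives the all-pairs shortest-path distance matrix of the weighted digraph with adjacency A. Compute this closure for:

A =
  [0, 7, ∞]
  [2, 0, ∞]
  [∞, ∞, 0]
Closure =
  [0, 7, ∞]
  [2, 0, ∞]
  [∞, ∞, 0]

This is the Floyd-Warshall all-pairs shortest-path computation. For each intermediate vertex k = 0, 1, …, 2, update dist[i][j] ← min(dist[i][j], dist[i][k] + dist[k][j]). The final matrix gives, for each (i, j), the minimum total weight of any directed path from i to j (possibly empty when i = j).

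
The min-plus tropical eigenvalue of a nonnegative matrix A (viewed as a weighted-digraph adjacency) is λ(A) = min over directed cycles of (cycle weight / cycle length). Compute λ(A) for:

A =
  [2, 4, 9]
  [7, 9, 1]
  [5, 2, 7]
λ(A) = 3/2

Enumerate directed cycles and compute their means (weight / length). Sample:
  cycle 0 → 0: weight = 2, length = 1, mean = 2/1 ≈ 2.000
  cycle 1 → 1: weight = 9, length = 1, mean = 9/1 ≈ 9.000
  cycle 2 → 2: weight = 7, length = 1, mean = 7/1 ≈ 7.000
  cycle 0 → 1 → 0: weight = 11, length = 2, mean = 11/2 ≈ 5.500
  cycle 0 → 2 → 0: weight = 14, length = 2, mean = 14/2 ≈ 7.000
  cycle 1 → 0 → 1: weight = 11, length = 2, mean = 11/2 ≈ 5.500
Minimum mean = 1.500, attained e.g. along the cycle 1 → 2 → 1 with weight 3 and length 2. So λ(A) = 3/2 = 3/2.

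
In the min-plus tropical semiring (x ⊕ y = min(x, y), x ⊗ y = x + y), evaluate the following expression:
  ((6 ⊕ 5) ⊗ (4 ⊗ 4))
((6 ⊕ 5) ⊗ (4 ⊗ 4)) = 13

Expand innermost to outermost. Recall ⊕ takes the minimum of its arguments and ⊗ takes their sum. Working out the expression ((6 ⊕ 5) ⊗ (4 ⊗ 4)) gives 13.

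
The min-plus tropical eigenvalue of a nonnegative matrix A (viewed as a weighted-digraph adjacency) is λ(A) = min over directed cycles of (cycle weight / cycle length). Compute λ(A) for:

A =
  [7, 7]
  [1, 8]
λ(A) = 4

Enumerate directed cycles and compute their means (weight / length). Sample:
  cycle 0 → 0: weight = 7, length = 1, mean = 7/1 ≈ 7.000
  cycle 1 → 1: weight = 8, length = 1, mean = 8/1 ≈ 8.000
  cycle 0 → 1 → 0: weight = 8, length = 2, mean = 8/2 ≈ 4.000
  cycle 1 → 0 → 1: weight = 8, length = 2, mean = 8/2 ≈ 4.000
Minimum mean = 4.000, attained e.g. along the cycle 0 → 1 → 0 with weight 8 and length 2. So λ(A) = 8/2 = 4.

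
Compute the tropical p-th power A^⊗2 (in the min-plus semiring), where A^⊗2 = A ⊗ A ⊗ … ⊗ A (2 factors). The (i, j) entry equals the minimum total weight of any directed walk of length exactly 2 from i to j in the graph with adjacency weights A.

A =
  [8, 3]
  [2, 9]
A^⊗2 =
  [5, 11]
  [10, 5]

Each entry (A^⊗2)_ij equals the minimum over all length-2 walks i = v_0 → v_1 → … → v_2 = j of Σ_t A[v_t][v_{t+1}]. For example, for (i, j) = (0, 1) we minimise over 2 possible intermediate vertex sequences; the minimum is 11, attained along the walk 0 → 0 → 1.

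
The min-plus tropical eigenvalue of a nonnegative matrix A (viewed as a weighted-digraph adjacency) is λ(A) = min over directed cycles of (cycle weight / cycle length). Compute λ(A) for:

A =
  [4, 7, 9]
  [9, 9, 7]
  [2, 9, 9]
λ(A) = 4

Enumerate directed cycles and compute their means (weight / length). Sample:
  cycle 0 → 0: weight = 4, length = 1, mean = 4/1 ≈ 4.000
  cycle 1 → 1: weight = 9, length = 1, mean = 9/1 ≈ 9.000
  cycle 2 → 2: weight = 9, length = 1, mean = 9/1 ≈ 9.000
  cycle 0 → 1 → 0: weight = 16, length = 2, mean = 16/2 ≈ 8.000
  cycle 0 → 2 → 0: weight = 11, length = 2, mean = 11/2 ≈ 5.500
  cycle 1 → 0 → 1: weight = 16, length = 2, mean = 16/2 ≈ 8.000
Minimum mean = 4.000, attained e.g. along the cycle 0 → 0 with weight 4 and length 1. So λ(A) = 4/1 = 4.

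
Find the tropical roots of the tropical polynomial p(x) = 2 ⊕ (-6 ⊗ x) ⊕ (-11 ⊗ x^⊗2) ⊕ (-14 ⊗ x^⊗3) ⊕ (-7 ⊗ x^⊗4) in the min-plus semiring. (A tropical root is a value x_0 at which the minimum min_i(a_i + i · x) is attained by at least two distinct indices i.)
Roots: {-7, 3, 5, 8}

Each tropical root is a break point of the lower envelope of the lines y = a_i + i · x (there are 5 lines, with slopes 0, 1, ..., 4). Only the lines that attain the minimum somewhere contribute to roots; other lines are dominated. Here the surviving (envelope) indices are i = 4, i = 3, i = 2, i = 1, i = 0.
Intersections between consecutive envelope lines give the roots: for adjacent envelope indices i < j the intersection is x = (a_i − a_j) / (j − i). Reading off the sorted break points: {-7, 3, 5, 8}.
Verification: at each break x_0, at least two indices attain the minimum of min_i(a_i + i · x_0).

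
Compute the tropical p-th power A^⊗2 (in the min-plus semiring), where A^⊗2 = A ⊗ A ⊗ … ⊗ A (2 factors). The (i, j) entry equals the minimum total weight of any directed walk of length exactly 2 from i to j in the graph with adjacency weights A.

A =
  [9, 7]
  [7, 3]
A^⊗2 =
  [14, 10]
  [10, 6]

Each entry (A^⊗2)_ij equals the minimum over all length-2 walks i = v_0 → v_1 → … → v_2 = j of Σ_t A[v_t][v_{t+1}]. For example, for (i, j) = (0, 1) we minimise over 2 possible intermediate vertex sequences; the minimum is 10, attained along the walk 0 → 1 → 1.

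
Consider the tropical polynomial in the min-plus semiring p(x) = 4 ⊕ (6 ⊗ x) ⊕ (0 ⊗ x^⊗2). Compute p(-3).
p(-3) = -6

A tropical monomial a ⊗ x^⊗i evaluates to a + i · x. Evaluating each term at x = -3:
  Term 0 contributes 4 + 0 · -3 = 4
  Term 1 contributes 6 + 1 · -3 = 3
  Term 2 contributes 0 + 2 · -3 = -6
p(-3) = ⊕ of these = min[4, 3, -6] = -6.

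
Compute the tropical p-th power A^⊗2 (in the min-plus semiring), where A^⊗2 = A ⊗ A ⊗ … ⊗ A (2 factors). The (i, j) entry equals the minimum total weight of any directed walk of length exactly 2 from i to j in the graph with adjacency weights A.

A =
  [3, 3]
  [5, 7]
A^⊗2 =
  [6, 6]
  [8, 8]

Each entry (A^⊗2)_ij equals the minimum over all length-2 walks i = v_0 → v_1 → … → v_2 = j of Σ_t A[v_t][v_{t+1}]. For example, for (i, j) = (0, 1) we minimise over 2 possible intermediate vertex sequences; the minimum is 6, attained along the walk 0 → 0 → 1.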